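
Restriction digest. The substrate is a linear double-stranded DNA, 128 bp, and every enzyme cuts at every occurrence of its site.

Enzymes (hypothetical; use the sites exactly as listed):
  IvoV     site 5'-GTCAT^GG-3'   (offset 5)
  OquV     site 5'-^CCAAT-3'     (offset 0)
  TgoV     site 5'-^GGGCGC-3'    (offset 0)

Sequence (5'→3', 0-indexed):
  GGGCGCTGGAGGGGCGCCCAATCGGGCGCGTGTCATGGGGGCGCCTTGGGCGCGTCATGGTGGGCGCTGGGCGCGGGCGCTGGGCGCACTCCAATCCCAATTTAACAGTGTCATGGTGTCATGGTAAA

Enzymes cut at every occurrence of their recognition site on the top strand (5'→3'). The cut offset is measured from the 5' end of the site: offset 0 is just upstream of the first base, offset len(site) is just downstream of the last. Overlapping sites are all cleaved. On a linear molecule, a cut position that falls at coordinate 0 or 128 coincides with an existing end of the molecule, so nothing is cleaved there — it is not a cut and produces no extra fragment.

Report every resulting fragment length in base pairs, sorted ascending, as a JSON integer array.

[2,3,6,6,6,6,6,7,7,8,9,9,11,11,13,18]

Scan for sites:
  IvoV GTCATGG/5: at [31, 53, 109, 117] ⇒ [36, 58, 114, 122]
  OquV CCAAT/0: at [17, 90, 96] ⇒ [17, 90, 96]
  TgoV GGGCGC/0: at [0, 11, 23, 38, 47, 61, 68, 74, 81] ⇒ [11, 23, 38, 47, 61, 68, 74, 81] (position 0 is a terminus of the linear molecule — no cut)

Pooled cuts: [11, 17, 23, 36, 38, 47, 58, 61, 68, 74, 81, 90, 96, 114, 122]

Fragments:
  [0,11): 11 bp
  [11,17): 6 bp
  [17,23): 6 bp
  [23,36): 13 bp
  [36,38): 2 bp
  [38,47): 9 bp
  [47,58): 11 bp
  [58,61): 3 bp
  [61,68): 7 bp
  [68,74): 6 bp
  [74,81): 7 bp
  [81,90): 9 bp
  [90,96): 6 bp
  [96,114): 18 bp
  [114,122): 8 bp
  [122,128): 6 bp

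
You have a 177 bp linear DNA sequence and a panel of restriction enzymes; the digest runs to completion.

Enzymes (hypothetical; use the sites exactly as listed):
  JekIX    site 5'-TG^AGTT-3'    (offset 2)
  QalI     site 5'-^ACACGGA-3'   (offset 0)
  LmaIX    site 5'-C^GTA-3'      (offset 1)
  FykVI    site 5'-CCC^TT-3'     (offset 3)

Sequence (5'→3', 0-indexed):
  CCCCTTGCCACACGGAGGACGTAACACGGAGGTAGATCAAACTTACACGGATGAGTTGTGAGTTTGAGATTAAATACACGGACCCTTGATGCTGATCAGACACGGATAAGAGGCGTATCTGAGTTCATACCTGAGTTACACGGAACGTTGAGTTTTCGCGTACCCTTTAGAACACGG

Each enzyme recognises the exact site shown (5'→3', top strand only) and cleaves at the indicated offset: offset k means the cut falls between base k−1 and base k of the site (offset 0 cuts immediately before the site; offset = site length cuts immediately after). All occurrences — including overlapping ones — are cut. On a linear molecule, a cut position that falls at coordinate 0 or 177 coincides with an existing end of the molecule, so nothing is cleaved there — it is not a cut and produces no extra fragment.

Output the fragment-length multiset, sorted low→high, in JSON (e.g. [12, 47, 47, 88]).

Site scan:
  JekIX TGAGTT/2: at [51, 58, 119, 131, 148] ⇒ [53, 60, 121, 133, 150]
  QalI ACACGGA/0: at [9, 23, 44, 75, 99, 137] ⇒ [9, 23, 44, 75, 99, 137]
  LmaIX CGTA/1: at [19, 113, 158] ⇒ [20, 114, 159]
  FykVI CCCTT/3: at [1, 82, 162] ⇒ [4, 85, 165]

All cut coordinates (distinct, sorted): [4, 9, 20, 23, 44, 53, 60, 75, 85, 99, 114, 121, 133, 137, 150, 159, 165]

Fragments:
  [0,4): 4 bp
  [4,9): 5 bp
  [9,20): 11 bp
  [20,23): 3 bp
  [23,44): 21 bp
  [44,53): 9 bp
  [53,60): 7 bp
  [60,75): 15 bp
  [75,85): 10 bp
  [85,99): 14 bp
  [99,114): 15 bp
  [114,121): 7 bp
  [121,133): 12 bp
  [133,137): 4 bp
  [137,150): 13 bp
  [150,159): 9 bp
  [159,165): 6 bp
  [165,177): 12 bp

[3,4,4,5,6,7,7,9,9,10,11,12,12,13,14,15,15,21]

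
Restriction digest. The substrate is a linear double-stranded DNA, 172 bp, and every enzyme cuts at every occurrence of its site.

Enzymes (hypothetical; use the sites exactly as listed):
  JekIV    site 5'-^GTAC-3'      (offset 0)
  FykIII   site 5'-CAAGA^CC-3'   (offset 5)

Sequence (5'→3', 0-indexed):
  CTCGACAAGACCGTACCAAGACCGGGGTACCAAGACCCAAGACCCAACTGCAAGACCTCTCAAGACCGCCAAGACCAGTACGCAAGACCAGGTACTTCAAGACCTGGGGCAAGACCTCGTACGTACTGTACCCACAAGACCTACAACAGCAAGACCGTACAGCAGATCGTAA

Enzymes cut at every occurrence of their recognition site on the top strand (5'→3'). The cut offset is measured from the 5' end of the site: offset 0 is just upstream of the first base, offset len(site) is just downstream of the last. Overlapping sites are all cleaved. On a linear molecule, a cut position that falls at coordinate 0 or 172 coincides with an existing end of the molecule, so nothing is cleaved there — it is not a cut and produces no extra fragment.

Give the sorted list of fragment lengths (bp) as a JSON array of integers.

[2,2,3,4,4,4,5,5,7,9,9,9,10,10,10,11,12,12,13,15,16]

Site scan:
  JekIV GTAC/0: at [12, 26, 77, 91, 118, 122, 127, 156] ⇒ [12, 26, 77, 91, 118, 122, 127, 156]
  FykIII CAAGACC/5: at [5, 16, 30, 37, 50, 60, 69, 82, 97, 109, 134, 149] ⇒ [10, 21, 35, 42, 55, 65, 74, 87, 102, 114, 139, 154]

Pooled cuts: [10, 12, 21, 26, 35, 42, 55, 65, 74, 77, 87, 91, 102, 114, 118, 122, 127, 139, 154, 156]

Fragments:
  [0,10): 10 bp
  [10,12): 2 bp
  [12,21): 9 bp
  [21,26): 5 bp
  [26,35): 9 bp
  [35,42): 7 bp
  [42,55): 13 bp
  [55,65): 10 bp
  [65,74): 9 bp
  [74,77): 3 bp
  [77,87): 10 bp
  [87,91): 4 bp
  [91,102): 11 bp
  [102,114): 12 bp
  [114,118): 4 bp
  [118,122): 4 bp
  [122,127): 5 bp
  [127,139): 12 bp
  [139,154): 15 bp
  [154,156): 2 bp
  [156,172): 16 bp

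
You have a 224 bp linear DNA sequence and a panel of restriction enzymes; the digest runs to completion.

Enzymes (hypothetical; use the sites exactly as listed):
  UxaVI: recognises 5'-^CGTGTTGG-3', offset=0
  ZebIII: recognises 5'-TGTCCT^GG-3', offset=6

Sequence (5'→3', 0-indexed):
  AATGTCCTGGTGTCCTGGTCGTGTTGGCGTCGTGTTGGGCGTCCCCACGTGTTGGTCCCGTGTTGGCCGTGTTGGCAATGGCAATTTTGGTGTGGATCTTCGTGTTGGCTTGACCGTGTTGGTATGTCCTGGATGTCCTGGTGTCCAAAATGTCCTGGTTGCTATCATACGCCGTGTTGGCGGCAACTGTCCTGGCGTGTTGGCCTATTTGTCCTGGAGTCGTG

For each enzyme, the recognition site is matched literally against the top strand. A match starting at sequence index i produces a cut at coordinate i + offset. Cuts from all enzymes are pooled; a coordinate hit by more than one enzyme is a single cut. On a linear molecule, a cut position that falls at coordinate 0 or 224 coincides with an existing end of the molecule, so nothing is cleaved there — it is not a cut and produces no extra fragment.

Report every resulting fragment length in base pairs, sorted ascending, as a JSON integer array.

[2,3,8,8,9,9,9,11,11,14,16,16,17,17,20,21,33]

Site scan:
  UxaVI CGTGTTGG/0: at [19, 30, 47, 58, 67, 100, 114, 172, 195] ⇒ [19, 30, 47, 58, 67, 100, 114, 172, 195]
  ZebIII TGTCCTGG/6: at [2, 10, 124, 133, 150, 187, 209] ⇒ [8, 16, 130, 139, 156, 193, 215]

All cut coordinates (distinct, sorted): [8, 16, 19, 30, 47, 58, 67, 100, 114, 130, 139, 156, 172, 193, 195, 215]

Fragments:
  [0,8): 8 bp
  [8,16): 8 bp
  [16,19): 3 bp
  [19,30): 11 bp
  [30,47): 17 bp
  [47,58): 11 bp
  [58,67): 9 bp
  [67,100): 33 bp
  [100,114): 14 bp
  [114,130): 16 bp
  [130,139): 9 bp
  [139,156): 17 bp
  [156,172): 16 bp
  [172,193): 21 bp
  [193,195): 2 bp
  [195,215): 20 bp
  [215,224): 9 bp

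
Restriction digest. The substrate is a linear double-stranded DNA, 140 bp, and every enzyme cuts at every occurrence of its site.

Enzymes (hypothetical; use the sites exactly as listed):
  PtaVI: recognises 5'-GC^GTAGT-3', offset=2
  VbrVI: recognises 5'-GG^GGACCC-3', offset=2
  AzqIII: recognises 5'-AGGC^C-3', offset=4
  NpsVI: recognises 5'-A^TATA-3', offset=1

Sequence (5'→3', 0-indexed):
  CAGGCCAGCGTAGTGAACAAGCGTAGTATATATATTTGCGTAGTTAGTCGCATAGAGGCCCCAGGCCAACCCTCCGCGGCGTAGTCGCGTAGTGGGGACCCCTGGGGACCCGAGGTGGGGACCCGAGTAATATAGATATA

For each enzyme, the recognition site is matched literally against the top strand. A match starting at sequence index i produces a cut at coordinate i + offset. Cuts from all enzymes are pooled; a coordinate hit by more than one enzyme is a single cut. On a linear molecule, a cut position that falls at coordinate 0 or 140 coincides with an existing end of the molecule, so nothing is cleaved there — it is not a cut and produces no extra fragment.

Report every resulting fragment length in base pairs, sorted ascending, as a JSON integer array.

[2,4,4,5,6,6,7,7,8,9,10,12,13,13,14,20]

Scan for sites:
  PtaVI GCGTAGT/2: at [7, 20, 37, 78, 86] ⇒ [9, 22, 39, 80, 88]
  VbrVI GGGGACCC/2: at [93, 103, 116] ⇒ [95, 105, 118]
  AzqIII AGGCC/4: at [1, 55, 62] ⇒ [5, 59, 66]
  NpsVI ATATA/1: at [27, 29, 129, 135] ⇒ [28, 30, 130, 136]

Pooled cuts: [5, 9, 22, 28, 30, 39, 59, 66, 80, 88, 95, 105, 118, 130, 136]

Fragments:
  [0,5): 5 bp
  [5,9): 4 bp
  [9,22): 13 bp
  [22,28): 6 bp
  [28,30): 2 bp
  [30,39): 9 bp
  [39,59): 20 bp
  [59,66): 7 bp
  [66,80): 14 bp
  [80,88): 8 bp
  [88,95): 7 bp
  [95,105): 10 bp
  [105,118): 13 bp
  [118,130): 12 bp
  [130,136): 6 bp
  [136,140): 4 bp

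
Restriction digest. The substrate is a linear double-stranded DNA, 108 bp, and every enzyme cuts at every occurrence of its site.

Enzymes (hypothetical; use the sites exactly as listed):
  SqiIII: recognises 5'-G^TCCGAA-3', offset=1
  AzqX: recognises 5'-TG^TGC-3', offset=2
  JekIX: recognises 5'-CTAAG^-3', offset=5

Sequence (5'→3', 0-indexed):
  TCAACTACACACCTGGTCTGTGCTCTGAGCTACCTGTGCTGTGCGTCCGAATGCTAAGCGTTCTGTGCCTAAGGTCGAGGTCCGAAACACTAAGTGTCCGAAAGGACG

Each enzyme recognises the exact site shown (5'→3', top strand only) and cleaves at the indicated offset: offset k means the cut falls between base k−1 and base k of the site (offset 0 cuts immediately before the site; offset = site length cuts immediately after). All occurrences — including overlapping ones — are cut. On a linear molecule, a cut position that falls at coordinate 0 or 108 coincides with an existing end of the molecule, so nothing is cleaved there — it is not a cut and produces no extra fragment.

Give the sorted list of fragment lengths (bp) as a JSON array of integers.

Scan for sites:
  SqiIII GTCCGAA/1: at [44, 79, 95] ⇒ [45, 80, 96]
  AzqX TGTGC/2: at [18, 34, 39, 63] ⇒ [20, 36, 41, 65]
  JekIX CTAAG/5: at [53, 68, 89] ⇒ [58, 73, 94]

Pooled cuts: [20, 36, 41, 45, 58, 65, 73, 80, 94, 96]

Fragments:
  [0,20): 20 bp
  [20,36): 16 bp
  [36,41): 5 bp
  [41,45): 4 bp
  [45,58): 13 bp
  [58,65): 7 bp
  [65,73): 8 bp
  [73,80): 7 bp
  [80,94): 14 bp
  [94,96): 2 bp
  [96,108): 12 bp

[2,4,5,7,7,8,12,13,14,16,20]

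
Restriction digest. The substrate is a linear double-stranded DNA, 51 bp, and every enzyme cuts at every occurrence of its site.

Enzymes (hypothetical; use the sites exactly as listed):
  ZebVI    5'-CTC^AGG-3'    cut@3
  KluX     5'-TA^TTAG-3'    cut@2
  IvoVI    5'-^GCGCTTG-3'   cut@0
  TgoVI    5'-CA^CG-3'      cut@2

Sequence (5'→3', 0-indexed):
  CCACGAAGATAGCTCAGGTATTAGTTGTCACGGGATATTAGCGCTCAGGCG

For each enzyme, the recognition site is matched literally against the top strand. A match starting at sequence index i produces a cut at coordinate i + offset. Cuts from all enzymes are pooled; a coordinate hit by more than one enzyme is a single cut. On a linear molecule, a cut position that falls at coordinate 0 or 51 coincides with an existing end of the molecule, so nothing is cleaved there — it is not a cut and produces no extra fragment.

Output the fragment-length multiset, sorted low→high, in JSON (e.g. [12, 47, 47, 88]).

[3,5,5,7,9,10,12]

Scan for sites:
  ZebVI CTCAGG/3: at [12, 43] ⇒ [15, 46]
  KluX TATTAG/2: at [18, 35] ⇒ [20, 37]
  IvoVI (GCGCTTG, off=0): no sites
  TgoVI CACG/2: at [1, 28] ⇒ [3, 30]

All cut coordinates (distinct, sorted): [3, 15, 20, 30, 37, 46]

Fragments:
  [0,3): 3 bp
  [3,15): 12 bp
  [15,20): 5 bp
  [20,30): 10 bp
  [30,37): 7 bp
  [37,46): 9 bp
  [46,51): 5 bp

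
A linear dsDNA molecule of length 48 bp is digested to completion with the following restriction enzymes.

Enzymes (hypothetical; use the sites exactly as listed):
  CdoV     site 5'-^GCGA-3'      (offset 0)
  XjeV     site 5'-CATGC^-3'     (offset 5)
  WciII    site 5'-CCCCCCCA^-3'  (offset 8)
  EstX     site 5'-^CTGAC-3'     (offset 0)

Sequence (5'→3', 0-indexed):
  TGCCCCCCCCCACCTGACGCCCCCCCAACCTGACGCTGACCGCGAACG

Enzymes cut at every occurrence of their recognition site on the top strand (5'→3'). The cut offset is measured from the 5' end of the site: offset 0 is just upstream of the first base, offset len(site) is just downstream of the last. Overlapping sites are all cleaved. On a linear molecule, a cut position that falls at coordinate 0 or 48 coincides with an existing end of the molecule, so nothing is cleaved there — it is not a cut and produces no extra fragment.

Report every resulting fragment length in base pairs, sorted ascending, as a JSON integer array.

[1,2,6,6,7,12,14]

Site scan:
  CdoV GCGA/0: at [41] ⇒ [41]
  XjeV (CATGC, off=5): no sites
  WciII CCCCCCCA/8: at [4, 19] ⇒ [12, 27]
  EstX CTGAC/0: at [13, 29, 35] ⇒ [13, 29, 35]

All cut coordinates (distinct, sorted): [12, 13, 27, 29, 35, 41]

Fragments:
  [0,12): 12 bp
  [12,13): 1 bp
  [13,27): 14 bp
  [27,29): 2 bp
  [29,35): 6 bp
  [35,41): 6 bp
  [41,48): 7 bp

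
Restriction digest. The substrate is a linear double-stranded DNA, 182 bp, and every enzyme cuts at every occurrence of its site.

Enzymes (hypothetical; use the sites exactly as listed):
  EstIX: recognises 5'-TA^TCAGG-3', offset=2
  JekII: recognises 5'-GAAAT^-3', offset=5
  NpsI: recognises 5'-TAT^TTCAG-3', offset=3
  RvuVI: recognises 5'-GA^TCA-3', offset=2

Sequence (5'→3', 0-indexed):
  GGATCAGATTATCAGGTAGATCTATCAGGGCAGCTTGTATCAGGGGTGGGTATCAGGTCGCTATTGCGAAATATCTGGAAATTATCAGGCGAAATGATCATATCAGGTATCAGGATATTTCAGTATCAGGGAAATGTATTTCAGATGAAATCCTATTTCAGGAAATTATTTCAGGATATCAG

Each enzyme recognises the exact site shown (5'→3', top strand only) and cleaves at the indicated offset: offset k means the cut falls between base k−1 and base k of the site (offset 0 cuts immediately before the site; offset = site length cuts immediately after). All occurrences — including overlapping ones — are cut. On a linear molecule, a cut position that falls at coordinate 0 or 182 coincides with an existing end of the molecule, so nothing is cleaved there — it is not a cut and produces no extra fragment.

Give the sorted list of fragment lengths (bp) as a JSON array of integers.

Per-enzyme occurrences:
  EstIX (TATCAGG, off=2): starts [9, 22, 37, 50, 82, 100, 107, 123] → cuts [11, 24, 39, 52, 84, 102, 109, 125]
  JekII (GAAAT, off=5): starts [67, 77, 90, 130, 146, 161] → cuts [72, 82, 95, 135, 151, 166]
  NpsI (TATTTCAG, off=3): starts [115, 136, 153, 166] → cuts [118, 139, 156, 169]
  RvuVI (GATCA, off=2): starts [1, 95] → cuts [3, 97]

All cut coordinates (distinct, sorted): [3, 11, 24, 39, 52, 72, 82, 84, 95, 97, 102, 109, 118, 125, 135, 139, 151, 156, 166, 169]

Fragments:
  [0,3): 3 bp
  [3,11): 8 bp
  [11,24): 13 bp
  [24,39): 15 bp
  [39,52): 13 bp
  [52,72): 20 bp
  [72,82): 10 bp
  [82,84): 2 bp
  [84,95): 11 bp
  [95,97): 2 bp
  [97,102): 5 bp
  [102,109): 7 bp
  [109,118): 9 bp
  [118,125): 7 bp
  [125,135): 10 bp
  [135,139): 4 bp
  [139,151): 12 bp
  [151,156): 5 bp
  [156,166): 10 bp
  [166,169): 3 bp
  [169,182): 13 bp

[2,2,3,3,4,5,5,7,7,8,9,10,10,10,11,12,13,13,13,15,20]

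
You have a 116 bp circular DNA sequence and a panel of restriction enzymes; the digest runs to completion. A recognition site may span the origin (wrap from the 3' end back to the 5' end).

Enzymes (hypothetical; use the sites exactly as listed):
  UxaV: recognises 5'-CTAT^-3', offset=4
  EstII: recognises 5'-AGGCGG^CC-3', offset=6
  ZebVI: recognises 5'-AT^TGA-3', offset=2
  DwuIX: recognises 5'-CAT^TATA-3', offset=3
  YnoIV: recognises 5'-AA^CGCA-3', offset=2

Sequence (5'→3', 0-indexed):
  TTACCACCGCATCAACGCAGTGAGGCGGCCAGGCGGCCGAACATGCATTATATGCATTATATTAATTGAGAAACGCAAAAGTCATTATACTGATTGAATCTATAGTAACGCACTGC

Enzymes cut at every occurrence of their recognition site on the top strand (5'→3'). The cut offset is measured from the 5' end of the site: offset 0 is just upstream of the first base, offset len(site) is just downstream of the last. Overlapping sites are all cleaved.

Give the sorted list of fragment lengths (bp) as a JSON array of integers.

Per-enzyme occurrences:
  UxaV CTAT/4: at [99] ⇒ [103]
  EstII AGGCGGCC/6: at [22, 30] ⇒ [28, 36]
  ZebVI ATTGA/2: at [64, 92] ⇒ [66, 94]
  DwuIX CATTATA/3: at [45, 54, 82] ⇒ [48, 57, 85]
  YnoIV AACGCA/2: at [13, 71, 106] ⇒ [15, 73, 108]

Pooled cuts: [15, 28, 36, 48, 57, 66, 73, 85, 94, 103, 108]

Fragments:
  15→28: 13 bp
  28→36: 8 bp
  36→48: 12 bp
  48→57: 9 bp
  57→66: 9 bp
  66→73: 7 bp
  73→85: 12 bp
  85→94: 9 bp
  94→103: 9 bp
  103→108: 5 bp
  108→15 (wrap): 116-108+15 = 23 bp

[5,7,8,9,9,9,9,12,12,13,23]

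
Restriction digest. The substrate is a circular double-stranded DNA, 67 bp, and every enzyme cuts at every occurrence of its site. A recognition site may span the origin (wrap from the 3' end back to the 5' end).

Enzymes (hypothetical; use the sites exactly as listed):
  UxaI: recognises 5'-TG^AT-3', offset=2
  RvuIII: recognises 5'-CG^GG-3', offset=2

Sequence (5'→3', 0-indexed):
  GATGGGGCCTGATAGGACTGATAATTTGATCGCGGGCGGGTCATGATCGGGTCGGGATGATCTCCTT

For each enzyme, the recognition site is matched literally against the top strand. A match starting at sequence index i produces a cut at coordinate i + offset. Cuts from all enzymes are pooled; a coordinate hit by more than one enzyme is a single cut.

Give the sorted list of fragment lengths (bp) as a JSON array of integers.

[4,4,5,5,6,7,8,9,9,10]

Site scan:
  UxaI (TGAT, off=2): starts [9, 18, 26, 43, 57, 66] → cuts [1, 11, 20, 28, 45, 59]
  RvuIII (CGGG, off=2): starts [32, 36, 47, 52] → cuts [34, 38, 49, 54]

Pooled cuts: [1, 11, 20, 28, 34, 38, 45, 49, 54, 59]

Fragment lengths:
  1→11: 10 bp
  11→20: 9 bp
  20→28: 8 bp
  28→34: 6 bp
  34→38: 4 bp
  38→45: 7 bp
  45→49: 4 bp
  49→54: 5 bp
  54→59: 5 bp
  59→1 (wrap): 67-59+1 = 9 bp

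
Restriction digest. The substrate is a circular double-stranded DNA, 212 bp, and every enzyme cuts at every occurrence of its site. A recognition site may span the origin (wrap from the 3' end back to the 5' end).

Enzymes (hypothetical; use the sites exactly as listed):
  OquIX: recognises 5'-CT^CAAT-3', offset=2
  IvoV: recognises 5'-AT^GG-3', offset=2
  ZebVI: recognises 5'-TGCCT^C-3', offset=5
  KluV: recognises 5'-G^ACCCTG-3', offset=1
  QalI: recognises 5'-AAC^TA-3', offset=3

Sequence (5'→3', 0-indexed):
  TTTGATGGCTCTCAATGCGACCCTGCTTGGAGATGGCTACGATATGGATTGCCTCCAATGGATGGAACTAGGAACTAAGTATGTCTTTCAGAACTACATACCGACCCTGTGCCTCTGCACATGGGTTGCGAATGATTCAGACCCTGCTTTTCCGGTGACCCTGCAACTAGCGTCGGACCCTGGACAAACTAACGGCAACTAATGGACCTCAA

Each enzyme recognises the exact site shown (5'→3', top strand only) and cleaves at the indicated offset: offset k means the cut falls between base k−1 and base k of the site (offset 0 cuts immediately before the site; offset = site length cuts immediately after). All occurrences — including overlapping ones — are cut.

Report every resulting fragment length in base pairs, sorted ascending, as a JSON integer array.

Scan for sites:
  OquIX (CTCAAT, off=2): starts [10, 207] → cuts [12, 209]
  IvoV (ATGG, off=2): starts [4, 32, 43, 57, 61, 120, 201] → cuts [6, 34, 45, 59, 63, 122, 203]
  ZebVI (TGCCTC, off=5): starts [49, 109] → cuts [54, 114]
  KluV (GACCCTG, off=1): starts [18, 102, 139, 156, 175] → cuts [19, 103, 140, 157, 176]
  QalI (AACTA, off=3): starts [65, 72, 91, 164, 186, 196] → cuts [68, 75, 94, 167, 189, 199]

All cut coordinates (distinct, sorted): [6, 12, 19, 34, 45, 54, 59, 63, 68, 75, 94, 103, 114, 122, 140, 157, 167, 176, 189, 199, 203, 209]

Fragment lengths:
  6→12: 6 bp
  12→19: 7 bp
  19→34: 15 bp
  34→45: 11 bp
  45→54: 9 bp
  54→59: 5 bp
  59→63: 4 bp
  63→68: 5 bp
  68→75: 7 bp
  75→94: 19 bp
  94→103: 9 bp
  103→114: 11 bp
  114→122: 8 bp
  122→140: 18 bp
  140→157: 17 bp
  157→167: 10 bp
  167→176: 9 bp
  176→189: 13 bp
  189→199: 10 bp
  199→203: 4 bp
  203→209: 6 bp
  209→6 (wrap): 212-209+6 = 9 bp

[4,4,5,5,6,6,7,7,8,9,9,9,9,10,10,11,11,13,15,17,18,19]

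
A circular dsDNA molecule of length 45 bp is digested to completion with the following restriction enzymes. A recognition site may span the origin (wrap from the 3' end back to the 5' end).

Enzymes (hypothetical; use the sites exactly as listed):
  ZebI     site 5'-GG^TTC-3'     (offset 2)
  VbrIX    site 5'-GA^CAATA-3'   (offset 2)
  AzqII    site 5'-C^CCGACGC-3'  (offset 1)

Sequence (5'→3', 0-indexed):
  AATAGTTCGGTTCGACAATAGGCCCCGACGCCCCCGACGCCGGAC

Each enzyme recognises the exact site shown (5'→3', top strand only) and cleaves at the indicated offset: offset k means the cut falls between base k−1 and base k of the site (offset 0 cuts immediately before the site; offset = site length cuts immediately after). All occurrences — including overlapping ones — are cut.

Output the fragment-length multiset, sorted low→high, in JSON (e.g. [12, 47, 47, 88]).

[5,9,9,11,11]

Scan for sites:
  ZebI GGTTC/2: at [8] ⇒ [10]
  VbrIX GACAATA/2: at [13, 42] ⇒ [15, 44]
  AzqII CCCGACGC/1: at [23, 32] ⇒ [24, 33]

All cut coordinates (distinct, sorted): [10, 15, 24, 33, 44]

Fragments:
  10→15: 5 bp
  15→24: 9 bp
  24→33: 9 bp
  33→44: 11 bp
  44→10 (wrap): 45-44+10 = 11 bp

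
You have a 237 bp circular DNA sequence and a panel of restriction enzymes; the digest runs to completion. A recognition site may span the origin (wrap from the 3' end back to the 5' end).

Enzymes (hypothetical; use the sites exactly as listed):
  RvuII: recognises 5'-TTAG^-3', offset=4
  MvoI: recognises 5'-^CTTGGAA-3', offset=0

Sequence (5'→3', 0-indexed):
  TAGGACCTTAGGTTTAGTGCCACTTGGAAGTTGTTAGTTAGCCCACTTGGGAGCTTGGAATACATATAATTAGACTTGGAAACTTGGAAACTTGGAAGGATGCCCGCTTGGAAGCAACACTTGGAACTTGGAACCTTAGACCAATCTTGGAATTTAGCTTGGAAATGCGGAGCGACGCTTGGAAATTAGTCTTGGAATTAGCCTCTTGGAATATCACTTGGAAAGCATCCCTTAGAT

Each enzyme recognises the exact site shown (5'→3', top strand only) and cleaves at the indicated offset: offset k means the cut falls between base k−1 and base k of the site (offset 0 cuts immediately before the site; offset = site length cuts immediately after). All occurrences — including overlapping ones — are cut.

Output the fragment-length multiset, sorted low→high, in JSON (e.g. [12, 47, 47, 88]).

Per-enzyme occurrences:
  RvuII TTAG/4: at [7, 13, 33, 37, 69, 135, 153, 185, 197, 231, 236] ⇒ [3, 11, 17, 37, 41, 73, 139, 157, 189, 201, 235]
  MvoI CTTGGAA/0: at [22, 53, 74, 82, 90, 106, 119, 126, 145, 157, 177, 190, 204, 216] ⇒ [22, 53, 74, 82, 90, 106, 119, 126, 145, 157, 177, 190, 204, 216]

Pooled cuts: [3, 11, 17, 22, 37, 41, 53, 73, 74, 82, 90, 106, 119, 126, 139, 145, 157, 177, 189, 190, 201, 204, 216, 235]

Fragment lengths:
  3→11: 8 bp
  11→17: 6 bp
  17→22: 5 bp
  22→37: 15 bp
  37→41: 4 bp
  41→53: 12 bp
  53→73: 20 bp
  73→74: 1 bp
  74→82: 8 bp
  82→90: 8 bp
  90→106: 16 bp
  106→119: 13 bp
  119→126: 7 bp
  126→139: 13 bp
  139→145: 6 bp
  145→157: 12 bp
  157→177: 20 bp
  177→189: 12 bp
  189→190: 1 bp
  190→201: 11 bp
  201→204: 3 bp
  204→216: 12 bp
  216→235: 19 bp
  235→3 (wrap): 237-235+3 = 5 bp

[1,1,3,4,5,5,6,6,7,8,8,8,11,12,12,12,12,13,13,15,16,19,20,20]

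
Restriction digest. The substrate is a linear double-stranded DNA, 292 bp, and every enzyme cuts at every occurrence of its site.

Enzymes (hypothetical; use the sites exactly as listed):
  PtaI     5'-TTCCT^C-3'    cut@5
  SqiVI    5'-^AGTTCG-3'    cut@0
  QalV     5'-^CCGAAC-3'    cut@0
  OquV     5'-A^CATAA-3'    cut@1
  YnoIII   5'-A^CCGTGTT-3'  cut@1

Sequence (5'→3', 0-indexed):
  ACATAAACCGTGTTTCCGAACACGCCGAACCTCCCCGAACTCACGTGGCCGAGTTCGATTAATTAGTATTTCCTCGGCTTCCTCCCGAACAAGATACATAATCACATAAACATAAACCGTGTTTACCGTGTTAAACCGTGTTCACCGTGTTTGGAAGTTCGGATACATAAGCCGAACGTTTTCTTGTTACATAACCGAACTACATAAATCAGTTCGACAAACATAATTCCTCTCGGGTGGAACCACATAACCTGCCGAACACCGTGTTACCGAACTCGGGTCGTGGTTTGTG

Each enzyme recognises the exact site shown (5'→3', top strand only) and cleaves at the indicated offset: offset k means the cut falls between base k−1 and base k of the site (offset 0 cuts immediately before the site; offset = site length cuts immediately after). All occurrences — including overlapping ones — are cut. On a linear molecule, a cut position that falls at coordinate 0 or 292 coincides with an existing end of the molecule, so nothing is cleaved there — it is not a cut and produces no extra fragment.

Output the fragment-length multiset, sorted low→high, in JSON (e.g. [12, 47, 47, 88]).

[1,1,5,6,6,6,6,7,8,8,8,8,8,9,9,9,9,9,10,10,10,10,11,11,12,14,17,18,23,23]

Site scan:
  PtaI TTCCTC/5: at [69, 78, 226] ⇒ [74, 83, 231]
  SqiVI AGTTCG/0: at [51, 155, 210] ⇒ [51, 155, 210]
  QalV CCGAAC/0: at [15, 24, 34, 84, 171, 194, 254, 269] ⇒ [15, 24, 34, 84, 171, 194, 254, 269]
  OquV ACATAA/1: at [0, 95, 103, 109, 164, 188, 201, 220, 244] ⇒ [1, 96, 104, 110, 165, 189, 202, 221, 245]
  YnoIII ACCGTGTT/1: at [6, 115, 124, 134, 143, 260] ⇒ [7, 116, 125, 135, 144, 261]

All cut coordinates (distinct, sorted): [1, 7, 15, 24, 34, 51, 74, 83, 84, 96, 104, 110, 116, 125, 135, 144, 155, 165, 171, 189, 194, 202, 210, 221, 231, 245, 254, 261, 269]

Fragments:
  [0,1): 1 bp
  [1,7): 6 bp
  [7,15): 8 bp
  [15,24): 9 bp
  [24,34): 10 bp
  [34,51): 17 bp
  [51,74): 23 bp
  [74,83): 9 bp
  [83,84): 1 bp
  [84,96): 12 bp
  [96,104): 8 bp
  [104,110): 6 bp
  [110,116): 6 bp
  [116,125): 9 bp
  [125,135): 10 bp
  [135,144): 9 bp
  [144,155): 11 bp
  [155,165): 10 bp
  [165,171): 6 bp
  [171,189): 18 bp
  [189,194): 5 bp
  [194,202): 8 bp
  [202,210): 8 bp
  [210,221): 11 bp
  [221,231): 10 bp
  [231,245): 14 bp
  [245,254): 9 bp
  [254,261): 7 bp
  [261,269): 8 bp
  [269,292): 23 bp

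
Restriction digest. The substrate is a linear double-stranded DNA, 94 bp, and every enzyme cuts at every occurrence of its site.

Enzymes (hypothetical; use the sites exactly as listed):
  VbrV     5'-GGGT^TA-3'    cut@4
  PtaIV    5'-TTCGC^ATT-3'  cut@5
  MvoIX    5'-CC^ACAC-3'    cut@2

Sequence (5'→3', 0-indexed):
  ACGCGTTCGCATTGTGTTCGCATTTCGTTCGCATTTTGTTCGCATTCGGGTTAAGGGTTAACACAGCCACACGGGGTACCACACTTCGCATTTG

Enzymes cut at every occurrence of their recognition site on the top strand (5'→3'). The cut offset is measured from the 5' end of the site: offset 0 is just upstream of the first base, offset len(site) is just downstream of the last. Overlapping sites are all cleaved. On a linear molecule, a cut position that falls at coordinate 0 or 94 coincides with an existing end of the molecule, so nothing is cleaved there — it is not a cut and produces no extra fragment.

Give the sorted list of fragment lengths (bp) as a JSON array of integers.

Per-enzyme occurrences:
  VbrV GGGTTA/4: at [47, 54] ⇒ [51, 58]
  PtaIV TTCGCATT/5: at [5, 16, 27, 38, 84] ⇒ [10, 21, 32, 43, 89]
  MvoIX CCACAC/2: at [66, 78] ⇒ [68, 80]

All cut coordinates (distinct, sorted): [10, 21, 32, 43, 51, 58, 68, 80, 89]

Fragment lengths:
  [0,10): 10 bp
  [10,21): 11 bp
  [21,32): 11 bp
  [32,43): 11 bp
  [43,51): 8 bp
  [51,58): 7 bp
  [58,68): 10 bp
  [68,80): 12 bp
  [80,89): 9 bp
  [89,94): 5 bp

[5,7,8,9,10,10,11,11,11,12]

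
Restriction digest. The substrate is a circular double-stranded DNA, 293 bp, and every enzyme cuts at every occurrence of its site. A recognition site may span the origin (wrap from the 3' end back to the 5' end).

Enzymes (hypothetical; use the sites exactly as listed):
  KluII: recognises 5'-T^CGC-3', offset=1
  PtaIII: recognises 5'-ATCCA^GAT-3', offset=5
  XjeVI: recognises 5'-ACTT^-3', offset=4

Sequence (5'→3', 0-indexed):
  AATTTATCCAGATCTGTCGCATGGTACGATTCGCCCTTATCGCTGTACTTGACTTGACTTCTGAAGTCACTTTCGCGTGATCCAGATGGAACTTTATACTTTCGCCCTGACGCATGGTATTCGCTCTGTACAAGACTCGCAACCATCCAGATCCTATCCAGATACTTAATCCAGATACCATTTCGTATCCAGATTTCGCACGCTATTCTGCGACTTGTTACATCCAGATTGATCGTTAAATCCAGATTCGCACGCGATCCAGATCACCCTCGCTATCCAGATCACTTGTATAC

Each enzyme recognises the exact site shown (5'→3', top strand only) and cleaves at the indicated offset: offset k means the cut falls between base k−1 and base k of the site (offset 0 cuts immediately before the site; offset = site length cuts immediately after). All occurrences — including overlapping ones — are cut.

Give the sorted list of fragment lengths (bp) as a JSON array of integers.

Per-enzyme occurrences:
  KluII (TCGC, off=1): starts [16, 30, 39, 72, 101, 120, 136, 195, 247, 269] → cuts [17, 31, 40, 73, 102, 121, 137, 196, 248, 270]
  PtaIII (ATCCAGAT, off=5): starts [5, 79, 144, 155, 168, 186, 221, 239, 256, 274] → cuts [10, 84, 149, 160, 173, 191, 226, 244, 261, 279]
  XjeVI (ACTT, off=4): starts [46, 51, 56, 68, 90, 97, 163, 212, 283] → cuts [50, 55, 60, 72, 94, 101, 167, 216, 287]

All cut coordinates (distinct, sorted): [10, 17, 31, 40, 50, 55, 60, 72, 73, 84, 94, 101, 102, 121, 137, 149, 160, 167, 173, 191, 196, 216, 226, 244, 248, 261, 270, 279, 287]

Fragment lengths:
  10→17: 7 bp
  17→31: 14 bp
  31→40: 9 bp
  40→50: 10 bp
  50→55: 5 bp
  55→60: 5 bp
  60→72: 12 bp
  72→73: 1 bp
  73→84: 11 bp
  84→94: 10 bp
  94→101: 7 bp
  101→102: 1 bp
  102→121: 19 bp
  121→137: 16 bp
  137→149: 12 bp
  149→160: 11 bp
  160→167: 7 bp
  167→173: 6 bp
  173→191: 18 bp
  191→196: 5 bp
  196→216: 20 bp
  216→226: 10 bp
  226→244: 18 bp
  244→248: 4 bp
  248→261: 13 bp
  261→270: 9 bp
  270→279: 9 bp
  279→287: 8 bp
  287→10 (wrap): 293-287+10 = 16 bp

[1,1,4,5,5,5,6,7,7,7,8,9,9,9,10,10,10,11,11,12,12,13,14,16,16,18,18,19,20]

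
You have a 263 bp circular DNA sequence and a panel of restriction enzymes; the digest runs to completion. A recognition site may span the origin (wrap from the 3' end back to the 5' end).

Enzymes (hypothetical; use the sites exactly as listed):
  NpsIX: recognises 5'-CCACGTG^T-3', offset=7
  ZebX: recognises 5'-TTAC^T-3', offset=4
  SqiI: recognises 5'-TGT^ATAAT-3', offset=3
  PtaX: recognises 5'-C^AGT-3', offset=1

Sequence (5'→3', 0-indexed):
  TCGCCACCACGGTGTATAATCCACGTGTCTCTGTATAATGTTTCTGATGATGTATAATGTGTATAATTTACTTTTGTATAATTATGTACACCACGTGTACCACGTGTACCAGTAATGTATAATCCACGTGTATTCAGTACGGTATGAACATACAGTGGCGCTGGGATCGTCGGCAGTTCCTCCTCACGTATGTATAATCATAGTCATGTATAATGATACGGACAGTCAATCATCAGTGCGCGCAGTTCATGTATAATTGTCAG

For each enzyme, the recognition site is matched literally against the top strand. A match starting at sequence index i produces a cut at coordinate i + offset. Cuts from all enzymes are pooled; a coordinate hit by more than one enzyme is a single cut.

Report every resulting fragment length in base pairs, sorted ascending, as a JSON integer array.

[4,5,6,7,8,9,9,9,9,9,9,11,12,12,14,16,17,18,19,19,20,21]

Scan for sites:
  NpsIX CCACGTGT/7: at [20, 90, 99, 123] ⇒ [27, 97, 106, 130]
  ZebX TTACT/4: at [67] ⇒ [71]
  SqiI TGTATAAT/3: at [12, 31, 50, 59, 74, 115, 190, 206, 249] ⇒ [15, 34, 53, 62, 77, 118, 193, 209, 252]
  PtaX CAGT/1: at [109, 134, 152, 173, 222, 233, 242, 260] ⇒ [110, 135, 153, 174, 223, 234, 243, 261]

Pooled cuts: [15, 27, 34, 53, 62, 71, 77, 97, 106, 110, 118, 130, 135, 153, 174, 193, 209, 223, 234, 243, 252, 261]

Fragments:
  15→27: 12 bp
  27→34: 7 bp
  34→53: 19 bp
  53→62: 9 bp
  62→71: 9 bp
  71→77: 6 bp
  77→97: 20 bp
  97→106: 9 bp
  106→110: 4 bp
  110→118: 8 bp
  118→130: 12 bp
  130→135: 5 bp
  135→153: 18 bp
  153→174: 21 bp
  174→193: 19 bp
  193→209: 16 bp
  209→223: 14 bp
  223→234: 11 bp
  234→243: 9 bp
  243→252: 9 bp
  252→261: 9 bp
  261→15 (wrap): 263-261+15 = 17 bp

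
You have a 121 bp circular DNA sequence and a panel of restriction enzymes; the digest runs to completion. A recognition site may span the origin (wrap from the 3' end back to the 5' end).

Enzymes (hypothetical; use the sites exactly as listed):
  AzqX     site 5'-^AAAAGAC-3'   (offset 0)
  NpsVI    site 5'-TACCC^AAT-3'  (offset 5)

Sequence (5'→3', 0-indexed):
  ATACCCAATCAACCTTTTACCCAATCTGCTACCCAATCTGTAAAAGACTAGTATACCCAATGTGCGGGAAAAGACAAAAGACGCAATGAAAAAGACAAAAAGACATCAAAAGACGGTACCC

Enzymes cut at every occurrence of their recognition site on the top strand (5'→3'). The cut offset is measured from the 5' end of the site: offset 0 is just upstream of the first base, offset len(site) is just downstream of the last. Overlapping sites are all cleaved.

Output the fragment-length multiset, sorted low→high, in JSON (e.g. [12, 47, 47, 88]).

Scan for sites:
  AzqX (AAAAGAC, off=0): starts [41, 68, 75, 89, 97, 107] → cuts [41, 68, 75, 89, 97, 107]
  NpsVI (TACCCAAT, off=5): starts [1, 17, 29, 53] → cuts [6, 22, 34, 58]

All cut coordinates (distinct, sorted): [6, 22, 34, 41, 58, 68, 75, 89, 97, 107]

Fragments:
  6→22: 16 bp
  22→34: 12 bp
  34→41: 7 bp
  41→58: 17 bp
  58→68: 10 bp
  68→75: 7 bp
  75→89: 14 bp
  89→97: 8 bp
  97→107: 10 bp
  107→6 (wrap): 121-107+6 = 20 bp

[7,7,8,10,10,12,14,16,17,20]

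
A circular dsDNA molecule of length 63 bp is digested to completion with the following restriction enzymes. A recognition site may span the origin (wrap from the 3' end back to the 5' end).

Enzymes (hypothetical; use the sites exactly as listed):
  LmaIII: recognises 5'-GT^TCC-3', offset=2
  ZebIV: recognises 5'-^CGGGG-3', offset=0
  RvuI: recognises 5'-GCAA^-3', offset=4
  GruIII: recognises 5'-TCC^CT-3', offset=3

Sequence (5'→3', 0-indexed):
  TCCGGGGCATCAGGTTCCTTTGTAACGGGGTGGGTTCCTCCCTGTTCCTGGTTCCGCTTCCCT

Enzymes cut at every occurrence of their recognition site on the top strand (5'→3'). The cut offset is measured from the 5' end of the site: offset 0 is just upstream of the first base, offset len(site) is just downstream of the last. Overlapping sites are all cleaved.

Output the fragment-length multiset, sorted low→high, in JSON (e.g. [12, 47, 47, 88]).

Site scan:
  LmaIII (GTTCC, off=2): starts [13, 33, 43, 50] → cuts [15, 35, 45, 52]
  ZebIV (CGGGG, off=0): starts [2, 25] → cuts [2, 25]
  RvuI (GCAA, off=4): no sites
  GruIII (TCCCT, off=3): starts [38, 58] → cuts [41, 61]

Pooled cuts: [2, 15, 25, 35, 41, 45, 52, 61]

Fragments:
  2→15: 13 bp
  15→25: 10 bp
  25→35: 10 bp
  35→41: 6 bp
  41→45: 4 bp
  45→52: 7 bp
  52→61: 9 bp
  61→2 (wrap): 63-61+2 = 4 bp

[4,4,6,7,9,10,10,13]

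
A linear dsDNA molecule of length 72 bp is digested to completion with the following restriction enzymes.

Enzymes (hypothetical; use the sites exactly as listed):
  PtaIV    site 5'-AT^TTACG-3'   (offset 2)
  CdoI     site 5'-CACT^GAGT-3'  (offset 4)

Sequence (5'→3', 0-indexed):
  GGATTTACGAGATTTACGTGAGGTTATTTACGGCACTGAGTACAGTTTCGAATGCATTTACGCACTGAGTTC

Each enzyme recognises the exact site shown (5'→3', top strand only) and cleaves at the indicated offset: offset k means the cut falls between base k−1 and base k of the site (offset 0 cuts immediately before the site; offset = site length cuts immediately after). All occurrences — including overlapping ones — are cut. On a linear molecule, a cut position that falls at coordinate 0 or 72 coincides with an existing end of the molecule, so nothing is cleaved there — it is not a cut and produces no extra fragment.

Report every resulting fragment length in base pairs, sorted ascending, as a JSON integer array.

[4,6,9,9,10,14,20]

Site scan:
  PtaIV ATTTACG/2: at [2, 11, 25, 55] ⇒ [4, 13, 27, 57]
  CdoI CACTGAGT/4: at [33, 62] ⇒ [37, 66]

All cut coordinates (distinct, sorted): [4, 13, 27, 37, 57, 66]

Fragments:
  [0,4): 4 bp
  [4,13): 9 bp
  [13,27): 14 bp
  [27,37): 10 bp
  [37,57): 20 bp
  [57,66): 9 bp
  [66,72): 6 bp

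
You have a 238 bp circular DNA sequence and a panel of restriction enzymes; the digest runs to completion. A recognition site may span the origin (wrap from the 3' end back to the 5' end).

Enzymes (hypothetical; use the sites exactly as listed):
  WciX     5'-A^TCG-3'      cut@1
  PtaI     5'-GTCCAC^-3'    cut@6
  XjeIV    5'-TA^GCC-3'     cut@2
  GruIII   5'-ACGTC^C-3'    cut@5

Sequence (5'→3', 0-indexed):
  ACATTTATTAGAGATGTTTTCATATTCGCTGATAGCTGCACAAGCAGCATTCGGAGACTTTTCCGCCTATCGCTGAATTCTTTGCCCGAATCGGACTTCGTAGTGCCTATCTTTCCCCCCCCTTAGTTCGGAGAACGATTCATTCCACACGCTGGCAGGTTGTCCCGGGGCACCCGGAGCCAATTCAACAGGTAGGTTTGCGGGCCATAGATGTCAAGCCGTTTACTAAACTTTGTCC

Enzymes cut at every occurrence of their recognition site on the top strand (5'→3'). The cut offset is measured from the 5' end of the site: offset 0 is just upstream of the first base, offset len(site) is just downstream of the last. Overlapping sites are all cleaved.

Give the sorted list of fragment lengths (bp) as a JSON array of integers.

Site scan:
  WciX ATCG/1: at [68, 89] ⇒ [69, 90]
  PtaI GTCCAC/6: at [234] ⇒ [2]
  XjeIV (TAGCC, off=2): no sites
  GruIII (ACGTCC, off=5): no sites

All cut coordinates (distinct, sorted): [2, 69, 90]

Fragments:
  2→69: 67 bp
  69→90: 21 bp
  90→2 (wrap): 238-90+2 = 150 bp

[21,67,150]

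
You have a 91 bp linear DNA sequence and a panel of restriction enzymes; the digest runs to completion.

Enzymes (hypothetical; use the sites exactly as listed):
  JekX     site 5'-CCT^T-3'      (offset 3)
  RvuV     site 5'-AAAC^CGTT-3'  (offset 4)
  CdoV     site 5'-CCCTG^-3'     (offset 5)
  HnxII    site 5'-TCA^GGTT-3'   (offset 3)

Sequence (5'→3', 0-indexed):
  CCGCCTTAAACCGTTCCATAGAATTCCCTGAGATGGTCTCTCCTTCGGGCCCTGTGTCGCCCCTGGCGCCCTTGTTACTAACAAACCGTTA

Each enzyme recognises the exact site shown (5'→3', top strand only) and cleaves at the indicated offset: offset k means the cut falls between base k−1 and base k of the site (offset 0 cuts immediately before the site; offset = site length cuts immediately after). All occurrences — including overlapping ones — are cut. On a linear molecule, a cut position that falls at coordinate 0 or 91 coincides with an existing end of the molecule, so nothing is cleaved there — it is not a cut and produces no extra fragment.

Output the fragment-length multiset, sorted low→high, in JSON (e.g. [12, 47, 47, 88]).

Per-enzyme occurrences:
  JekX CCTT/3: at [3, 41, 69] ⇒ [6, 44, 72]
  RvuV AAACCGTT/4: at [7, 82] ⇒ [11, 86]
  CdoV CCCTG/5: at [25, 49, 60] ⇒ [30, 54, 65]
  HnxII (TCAGGTT, off=3): no sites

All cut coordinates (distinct, sorted): [6, 11, 30, 44, 54, 65, 72, 86]

Fragment lengths:
  [0,6): 6 bp
  [6,11): 5 bp
  [11,30): 19 bp
  [30,44): 14 bp
  [44,54): 10 bp
  [54,65): 11 bp
  [65,72): 7 bp
  [72,86): 14 bp
  [86,91): 5 bp

[5,5,6,7,10,11,14,14,19]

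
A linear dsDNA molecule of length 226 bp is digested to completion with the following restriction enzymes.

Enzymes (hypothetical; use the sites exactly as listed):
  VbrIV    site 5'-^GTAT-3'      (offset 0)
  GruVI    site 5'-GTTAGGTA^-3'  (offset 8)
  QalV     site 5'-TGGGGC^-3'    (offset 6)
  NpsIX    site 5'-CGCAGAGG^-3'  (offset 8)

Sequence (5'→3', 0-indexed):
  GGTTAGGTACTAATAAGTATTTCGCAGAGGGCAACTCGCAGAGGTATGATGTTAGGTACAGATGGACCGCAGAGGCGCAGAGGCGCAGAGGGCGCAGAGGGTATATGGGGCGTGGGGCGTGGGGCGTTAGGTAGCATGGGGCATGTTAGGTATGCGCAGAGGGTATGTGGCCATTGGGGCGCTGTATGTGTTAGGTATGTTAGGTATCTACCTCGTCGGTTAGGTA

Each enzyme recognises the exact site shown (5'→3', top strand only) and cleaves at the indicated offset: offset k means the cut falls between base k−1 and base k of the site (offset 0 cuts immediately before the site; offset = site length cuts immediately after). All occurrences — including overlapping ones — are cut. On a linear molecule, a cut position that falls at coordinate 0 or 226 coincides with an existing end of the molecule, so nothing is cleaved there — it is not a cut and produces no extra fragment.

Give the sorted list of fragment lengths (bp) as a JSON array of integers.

Per-enzyme occurrences:
  VbrIV (GTAT, off=0): starts [16, 43, 100, 149, 162, 183, 194, 203] → cuts [16, 43, 100, 149, 162, 183, 194, 203]
  GruVI (GTTAGGTA, off=8): starts [1, 50, 125, 144, 189, 198, 218] → cuts [9, 58, 133, 152, 197, 206] (position 226 is a terminus of the linear molecule — no cut)
  QalV (TGGGGC, off=6): starts [105, 112, 119, 136, 174] → cuts [111, 118, 125, 142, 180]
  NpsIX (CGCAGAGG, off=8): starts [22, 36, 67, 75, 83, 92, 154] → cuts [30, 44, 75, 83, 91, 100, 162]

All cut coordinates (distinct, sorted): [9, 16, 30, 43, 44, 58, 75, 83, 91, 100, 111, 118, 125, 133, 142, 149, 152, 162, 180, 183, 194, 197, 203, 206]

Fragment lengths:
  [0,9): 9 bp
  [9,16): 7 bp
  [16,30): 14 bp
  [30,43): 13 bp
  [43,44): 1 bp
  [44,58): 14 bp
  [58,75): 17 bp
  [75,83): 8 bp
  [83,91): 8 bp
  [91,100): 9 bp
  [100,111): 11 bp
  [111,118): 7 bp
  [118,125): 7 bp
  [125,133): 8 bp
  [133,142): 9 bp
  [142,149): 7 bp
  [149,152): 3 bp
  [152,162): 10 bp
  [162,180): 18 bp
  [180,183): 3 bp
  [183,194): 11 bp
  [194,197): 3 bp
  [197,203): 6 bp
  [203,206): 3 bp
  [206,226): 20 bp

[1,3,3,3,3,6,7,7,7,7,8,8,8,9,9,9,10,11,11,13,14,14,17,18,20]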